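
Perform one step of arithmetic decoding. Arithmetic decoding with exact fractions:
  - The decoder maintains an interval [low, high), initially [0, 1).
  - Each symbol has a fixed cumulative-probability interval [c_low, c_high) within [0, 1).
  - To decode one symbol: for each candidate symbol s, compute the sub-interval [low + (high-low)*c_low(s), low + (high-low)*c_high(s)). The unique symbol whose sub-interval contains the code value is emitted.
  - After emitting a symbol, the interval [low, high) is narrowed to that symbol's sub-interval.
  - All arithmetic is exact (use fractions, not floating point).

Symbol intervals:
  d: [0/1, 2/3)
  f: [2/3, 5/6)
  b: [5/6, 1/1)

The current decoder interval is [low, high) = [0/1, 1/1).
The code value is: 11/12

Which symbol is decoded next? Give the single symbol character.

Interval width = high − low = 1/1 − 0/1 = 1/1
Scaled code = (code − low) / width = (11/12 − 0/1) / 1/1 = 11/12
  d: [0/1, 2/3) 
  f: [2/3, 5/6) 
  b: [5/6, 1/1) ← scaled code falls here ✓

Answer: b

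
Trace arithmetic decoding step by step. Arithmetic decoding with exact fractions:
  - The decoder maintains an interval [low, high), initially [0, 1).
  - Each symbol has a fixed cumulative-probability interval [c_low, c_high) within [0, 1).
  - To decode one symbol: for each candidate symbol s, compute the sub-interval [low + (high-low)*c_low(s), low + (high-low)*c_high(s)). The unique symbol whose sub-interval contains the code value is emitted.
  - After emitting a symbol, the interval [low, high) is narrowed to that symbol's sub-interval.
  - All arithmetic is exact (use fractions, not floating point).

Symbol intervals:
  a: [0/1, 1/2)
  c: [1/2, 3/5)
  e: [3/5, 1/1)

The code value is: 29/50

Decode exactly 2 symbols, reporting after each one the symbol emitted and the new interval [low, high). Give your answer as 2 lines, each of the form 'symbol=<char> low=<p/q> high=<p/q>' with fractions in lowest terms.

Step 1: interval [0/1, 1/1), width = 1/1 - 0/1 = 1/1
  'a': [0/1 + 1/1*0/1, 0/1 + 1/1*1/2) = [0/1, 1/2)
  'c': [0/1 + 1/1*1/2, 0/1 + 1/1*3/5) = [1/2, 3/5) <- contains code 29/50
  'e': [0/1 + 1/1*3/5, 0/1 + 1/1*1/1) = [3/5, 1/1)
  emit 'c', narrow to [1/2, 3/5)
Step 2: interval [1/2, 3/5), width = 3/5 - 1/2 = 1/10
  'a': [1/2 + 1/10*0/1, 1/2 + 1/10*1/2) = [1/2, 11/20)
  'c': [1/2 + 1/10*1/2, 1/2 + 1/10*3/5) = [11/20, 14/25)
  'e': [1/2 + 1/10*3/5, 1/2 + 1/10*1/1) = [14/25, 3/5) <- contains code 29/50
  emit 'e', narrow to [14/25, 3/5)

Answer: symbol=c low=1/2 high=3/5
symbol=e low=14/25 high=3/5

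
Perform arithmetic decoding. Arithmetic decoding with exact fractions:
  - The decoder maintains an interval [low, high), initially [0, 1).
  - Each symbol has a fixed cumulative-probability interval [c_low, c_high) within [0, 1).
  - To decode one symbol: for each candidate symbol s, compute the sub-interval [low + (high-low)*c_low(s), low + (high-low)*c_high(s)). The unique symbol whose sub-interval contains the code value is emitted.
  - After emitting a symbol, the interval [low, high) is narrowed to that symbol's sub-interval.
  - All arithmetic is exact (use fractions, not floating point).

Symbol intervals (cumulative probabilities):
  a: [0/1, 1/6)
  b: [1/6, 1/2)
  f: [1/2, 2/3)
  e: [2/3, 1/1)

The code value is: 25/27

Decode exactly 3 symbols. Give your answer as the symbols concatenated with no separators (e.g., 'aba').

Step 1: interval [0/1, 1/1), width = 1/1 - 0/1 = 1/1
  'a': [0/1 + 1/1*0/1, 0/1 + 1/1*1/6) = [0/1, 1/6)
  'b': [0/1 + 1/1*1/6, 0/1 + 1/1*1/2) = [1/6, 1/2)
  'f': [0/1 + 1/1*1/2, 0/1 + 1/1*2/3) = [1/2, 2/3)
  'e': [0/1 + 1/1*2/3, 0/1 + 1/1*1/1) = [2/3, 1/1) <- contains code 25/27
  emit 'e', narrow to [2/3, 1/1)
Step 2: interval [2/3, 1/1), width = 1/1 - 2/3 = 1/3
  'a': [2/3 + 1/3*0/1, 2/3 + 1/3*1/6) = [2/3, 13/18)
  'b': [2/3 + 1/3*1/6, 2/3 + 1/3*1/2) = [13/18, 5/6)
  'f': [2/3 + 1/3*1/2, 2/3 + 1/3*2/3) = [5/6, 8/9)
  'e': [2/3 + 1/3*2/3, 2/3 + 1/3*1/1) = [8/9, 1/1) <- contains code 25/27
  emit 'e', narrow to [8/9, 1/1)
Step 3: interval [8/9, 1/1), width = 1/1 - 8/9 = 1/9
  'a': [8/9 + 1/9*0/1, 8/9 + 1/9*1/6) = [8/9, 49/54)
  'b': [8/9 + 1/9*1/6, 8/9 + 1/9*1/2) = [49/54, 17/18) <- contains code 25/27
  'f': [8/9 + 1/9*1/2, 8/9 + 1/9*2/3) = [17/18, 26/27)
  'e': [8/9 + 1/9*2/3, 8/9 + 1/9*1/1) = [26/27, 1/1)
  emit 'b', narrow to [49/54, 17/18)

Answer: eeb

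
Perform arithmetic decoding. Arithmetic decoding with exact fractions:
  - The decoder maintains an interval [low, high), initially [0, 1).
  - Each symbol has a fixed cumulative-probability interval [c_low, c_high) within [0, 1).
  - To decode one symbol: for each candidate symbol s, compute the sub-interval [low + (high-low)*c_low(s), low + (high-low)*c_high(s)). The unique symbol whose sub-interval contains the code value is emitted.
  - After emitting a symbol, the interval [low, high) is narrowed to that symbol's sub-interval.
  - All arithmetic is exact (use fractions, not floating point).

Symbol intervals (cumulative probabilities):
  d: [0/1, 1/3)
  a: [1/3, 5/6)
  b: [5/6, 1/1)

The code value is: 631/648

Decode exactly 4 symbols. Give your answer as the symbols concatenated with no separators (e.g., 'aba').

Step 1: interval [0/1, 1/1), width = 1/1 - 0/1 = 1/1
  'd': [0/1 + 1/1*0/1, 0/1 + 1/1*1/3) = [0/1, 1/3)
  'a': [0/1 + 1/1*1/3, 0/1 + 1/1*5/6) = [1/3, 5/6)
  'b': [0/1 + 1/1*5/6, 0/1 + 1/1*1/1) = [5/6, 1/1) <- contains code 631/648
  emit 'b', narrow to [5/6, 1/1)
Step 2: interval [5/6, 1/1), width = 1/1 - 5/6 = 1/6
  'd': [5/6 + 1/6*0/1, 5/6 + 1/6*1/3) = [5/6, 8/9)
  'a': [5/6 + 1/6*1/3, 5/6 + 1/6*5/6) = [8/9, 35/36)
  'b': [5/6 + 1/6*5/6, 5/6 + 1/6*1/1) = [35/36, 1/1) <- contains code 631/648
  emit 'b', narrow to [35/36, 1/1)
Step 3: interval [35/36, 1/1), width = 1/1 - 35/36 = 1/36
  'd': [35/36 + 1/36*0/1, 35/36 + 1/36*1/3) = [35/36, 53/54) <- contains code 631/648
  'a': [35/36 + 1/36*1/3, 35/36 + 1/36*5/6) = [53/54, 215/216)
  'b': [35/36 + 1/36*5/6, 35/36 + 1/36*1/1) = [215/216, 1/1)
  emit 'd', narrow to [35/36, 53/54)
Step 4: interval [35/36, 53/54), width = 53/54 - 35/36 = 1/108
  'd': [35/36 + 1/108*0/1, 35/36 + 1/108*1/3) = [35/36, 79/81) <- contains code 631/648
  'a': [35/36 + 1/108*1/3, 35/36 + 1/108*5/6) = [79/81, 635/648)
  'b': [35/36 + 1/108*5/6, 35/36 + 1/108*1/1) = [635/648, 53/54)
  emit 'd', narrow to [35/36, 79/81)

Answer: bbdd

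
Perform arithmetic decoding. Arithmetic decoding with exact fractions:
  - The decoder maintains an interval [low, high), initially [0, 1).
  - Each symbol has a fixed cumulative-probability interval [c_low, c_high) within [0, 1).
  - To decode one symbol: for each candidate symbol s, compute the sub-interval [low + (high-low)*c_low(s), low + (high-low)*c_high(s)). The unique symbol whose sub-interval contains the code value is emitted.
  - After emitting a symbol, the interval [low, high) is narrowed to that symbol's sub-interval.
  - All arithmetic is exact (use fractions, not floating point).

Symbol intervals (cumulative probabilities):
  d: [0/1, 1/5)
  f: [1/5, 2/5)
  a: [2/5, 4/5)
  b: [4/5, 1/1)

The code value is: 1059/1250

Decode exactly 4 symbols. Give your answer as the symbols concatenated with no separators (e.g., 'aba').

Answer: bfdb

Derivation:
Step 1: interval [0/1, 1/1), width = 1/1 - 0/1 = 1/1
  'd': [0/1 + 1/1*0/1, 0/1 + 1/1*1/5) = [0/1, 1/5)
  'f': [0/1 + 1/1*1/5, 0/1 + 1/1*2/5) = [1/5, 2/5)
  'a': [0/1 + 1/1*2/5, 0/1 + 1/1*4/5) = [2/5, 4/5)
  'b': [0/1 + 1/1*4/5, 0/1 + 1/1*1/1) = [4/5, 1/1) <- contains code 1059/1250
  emit 'b', narrow to [4/5, 1/1)
Step 2: interval [4/5, 1/1), width = 1/1 - 4/5 = 1/5
  'd': [4/5 + 1/5*0/1, 4/5 + 1/5*1/5) = [4/5, 21/25)
  'f': [4/5 + 1/5*1/5, 4/5 + 1/5*2/5) = [21/25, 22/25) <- contains code 1059/1250
  'a': [4/5 + 1/5*2/5, 4/5 + 1/5*4/5) = [22/25, 24/25)
  'b': [4/5 + 1/5*4/5, 4/5 + 1/5*1/1) = [24/25, 1/1)
  emit 'f', narrow to [21/25, 22/25)
Step 3: interval [21/25, 22/25), width = 22/25 - 21/25 = 1/25
  'd': [21/25 + 1/25*0/1, 21/25 + 1/25*1/5) = [21/25, 106/125) <- contains code 1059/1250
  'f': [21/25 + 1/25*1/5, 21/25 + 1/25*2/5) = [106/125, 107/125)
  'a': [21/25 + 1/25*2/5, 21/25 + 1/25*4/5) = [107/125, 109/125)
  'b': [21/25 + 1/25*4/5, 21/25 + 1/25*1/1) = [109/125, 22/25)
  emit 'd', narrow to [21/25, 106/125)
Step 4: interval [21/25, 106/125), width = 106/125 - 21/25 = 1/125
  'd': [21/25 + 1/125*0/1, 21/25 + 1/125*1/5) = [21/25, 526/625)
  'f': [21/25 + 1/125*1/5, 21/25 + 1/125*2/5) = [526/625, 527/625)
  'a': [21/25 + 1/125*2/5, 21/25 + 1/125*4/5) = [527/625, 529/625)
  'b': [21/25 + 1/125*4/5, 21/25 + 1/125*1/1) = [529/625, 106/125) <- contains code 1059/1250
  emit 'b', narrow to [529/625, 106/125)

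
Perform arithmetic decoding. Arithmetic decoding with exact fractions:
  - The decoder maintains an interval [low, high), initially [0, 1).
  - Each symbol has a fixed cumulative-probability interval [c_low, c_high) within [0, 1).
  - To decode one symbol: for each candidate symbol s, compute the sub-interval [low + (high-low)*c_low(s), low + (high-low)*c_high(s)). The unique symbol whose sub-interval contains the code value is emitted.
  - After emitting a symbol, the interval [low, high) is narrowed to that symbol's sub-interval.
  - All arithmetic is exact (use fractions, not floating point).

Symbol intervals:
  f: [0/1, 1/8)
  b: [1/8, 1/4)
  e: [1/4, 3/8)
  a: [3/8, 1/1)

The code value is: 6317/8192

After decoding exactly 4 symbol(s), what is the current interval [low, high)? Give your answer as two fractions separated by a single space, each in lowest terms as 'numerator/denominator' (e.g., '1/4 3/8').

Step 1: interval [0/1, 1/1), width = 1/1 - 0/1 = 1/1
  'f': [0/1 + 1/1*0/1, 0/1 + 1/1*1/8) = [0/1, 1/8)
  'b': [0/1 + 1/1*1/8, 0/1 + 1/1*1/4) = [1/8, 1/4)
  'e': [0/1 + 1/1*1/4, 0/1 + 1/1*3/8) = [1/4, 3/8)
  'a': [0/1 + 1/1*3/8, 0/1 + 1/1*1/1) = [3/8, 1/1) <- contains code 6317/8192
  emit 'a', narrow to [3/8, 1/1)
Step 2: interval [3/8, 1/1), width = 1/1 - 3/8 = 5/8
  'f': [3/8 + 5/8*0/1, 3/8 + 5/8*1/8) = [3/8, 29/64)
  'b': [3/8 + 5/8*1/8, 3/8 + 5/8*1/4) = [29/64, 17/32)
  'e': [3/8 + 5/8*1/4, 3/8 + 5/8*3/8) = [17/32, 39/64)
  'a': [3/8 + 5/8*3/8, 3/8 + 5/8*1/1) = [39/64, 1/1) <- contains code 6317/8192
  emit 'a', narrow to [39/64, 1/1)
Step 3: interval [39/64, 1/1), width = 1/1 - 39/64 = 25/64
  'f': [39/64 + 25/64*0/1, 39/64 + 25/64*1/8) = [39/64, 337/512)
  'b': [39/64 + 25/64*1/8, 39/64 + 25/64*1/4) = [337/512, 181/256)
  'e': [39/64 + 25/64*1/4, 39/64 + 25/64*3/8) = [181/256, 387/512)
  'a': [39/64 + 25/64*3/8, 39/64 + 25/64*1/1) = [387/512, 1/1) <- contains code 6317/8192
  emit 'a', narrow to [387/512, 1/1)
Step 4: interval [387/512, 1/1), width = 1/1 - 387/512 = 125/512
  'f': [387/512 + 125/512*0/1, 387/512 + 125/512*1/8) = [387/512, 3221/4096) <- contains code 6317/8192
  'b': [387/512 + 125/512*1/8, 387/512 + 125/512*1/4) = [3221/4096, 1673/2048)
  'e': [387/512 + 125/512*1/4, 387/512 + 125/512*3/8) = [1673/2048, 3471/4096)
  'a': [387/512 + 125/512*3/8, 387/512 + 125/512*1/1) = [3471/4096, 1/1)
  emit 'f', narrow to [387/512, 3221/4096)

Answer: 387/512 3221/4096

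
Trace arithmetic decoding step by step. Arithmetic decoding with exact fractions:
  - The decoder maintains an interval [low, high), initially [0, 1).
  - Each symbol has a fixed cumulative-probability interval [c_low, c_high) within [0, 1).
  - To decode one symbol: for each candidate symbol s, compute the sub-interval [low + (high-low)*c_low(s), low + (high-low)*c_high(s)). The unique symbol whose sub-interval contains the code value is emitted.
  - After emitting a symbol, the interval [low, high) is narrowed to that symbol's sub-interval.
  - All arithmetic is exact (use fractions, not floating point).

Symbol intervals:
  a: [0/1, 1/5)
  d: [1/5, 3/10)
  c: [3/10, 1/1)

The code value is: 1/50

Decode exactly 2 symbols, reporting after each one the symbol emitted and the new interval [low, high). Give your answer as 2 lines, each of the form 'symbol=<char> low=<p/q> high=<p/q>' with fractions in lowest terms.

Step 1: interval [0/1, 1/1), width = 1/1 - 0/1 = 1/1
  'a': [0/1 + 1/1*0/1, 0/1 + 1/1*1/5) = [0/1, 1/5) <- contains code 1/50
  'd': [0/1 + 1/1*1/5, 0/1 + 1/1*3/10) = [1/5, 3/10)
  'c': [0/1 + 1/1*3/10, 0/1 + 1/1*1/1) = [3/10, 1/1)
  emit 'a', narrow to [0/1, 1/5)
Step 2: interval [0/1, 1/5), width = 1/5 - 0/1 = 1/5
  'a': [0/1 + 1/5*0/1, 0/1 + 1/5*1/5) = [0/1, 1/25) <- contains code 1/50
  'd': [0/1 + 1/5*1/5, 0/1 + 1/5*3/10) = [1/25, 3/50)
  'c': [0/1 + 1/5*3/10, 0/1 + 1/5*1/1) = [3/50, 1/5)
  emit 'a', narrow to [0/1, 1/25)

Answer: symbol=a low=0/1 high=1/5
symbol=a low=0/1 high=1/25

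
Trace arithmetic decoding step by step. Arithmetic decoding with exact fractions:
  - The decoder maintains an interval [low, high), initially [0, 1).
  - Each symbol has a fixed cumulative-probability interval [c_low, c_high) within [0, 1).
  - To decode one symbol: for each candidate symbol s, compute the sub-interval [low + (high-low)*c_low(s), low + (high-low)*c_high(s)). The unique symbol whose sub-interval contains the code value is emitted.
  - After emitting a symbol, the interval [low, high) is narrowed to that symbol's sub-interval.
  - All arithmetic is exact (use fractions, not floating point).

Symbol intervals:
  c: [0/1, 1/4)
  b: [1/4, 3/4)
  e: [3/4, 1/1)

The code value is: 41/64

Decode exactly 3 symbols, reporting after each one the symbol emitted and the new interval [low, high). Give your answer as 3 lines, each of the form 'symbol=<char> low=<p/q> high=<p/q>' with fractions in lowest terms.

Answer: symbol=b low=1/4 high=3/4
symbol=e low=5/8 high=3/4
symbol=c low=5/8 high=21/32

Derivation:
Step 1: interval [0/1, 1/1), width = 1/1 - 0/1 = 1/1
  'c': [0/1 + 1/1*0/1, 0/1 + 1/1*1/4) = [0/1, 1/4)
  'b': [0/1 + 1/1*1/4, 0/1 + 1/1*3/4) = [1/4, 3/4) <- contains code 41/64
  'e': [0/1 + 1/1*3/4, 0/1 + 1/1*1/1) = [3/4, 1/1)
  emit 'b', narrow to [1/4, 3/4)
Step 2: interval [1/4, 3/4), width = 3/4 - 1/4 = 1/2
  'c': [1/4 + 1/2*0/1, 1/4 + 1/2*1/4) = [1/4, 3/8)
  'b': [1/4 + 1/2*1/4, 1/4 + 1/2*3/4) = [3/8, 5/8)
  'e': [1/4 + 1/2*3/4, 1/4 + 1/2*1/1) = [5/8, 3/4) <- contains code 41/64
  emit 'e', narrow to [5/8, 3/4)
Step 3: interval [5/8, 3/4), width = 3/4 - 5/8 = 1/8
  'c': [5/8 + 1/8*0/1, 5/8 + 1/8*1/4) = [5/8, 21/32) <- contains code 41/64
  'b': [5/8 + 1/8*1/4, 5/8 + 1/8*3/4) = [21/32, 23/32)
  'e': [5/8 + 1/8*3/4, 5/8 + 1/8*1/1) = [23/32, 3/4)
  emit 'c', narrow to [5/8, 21/32)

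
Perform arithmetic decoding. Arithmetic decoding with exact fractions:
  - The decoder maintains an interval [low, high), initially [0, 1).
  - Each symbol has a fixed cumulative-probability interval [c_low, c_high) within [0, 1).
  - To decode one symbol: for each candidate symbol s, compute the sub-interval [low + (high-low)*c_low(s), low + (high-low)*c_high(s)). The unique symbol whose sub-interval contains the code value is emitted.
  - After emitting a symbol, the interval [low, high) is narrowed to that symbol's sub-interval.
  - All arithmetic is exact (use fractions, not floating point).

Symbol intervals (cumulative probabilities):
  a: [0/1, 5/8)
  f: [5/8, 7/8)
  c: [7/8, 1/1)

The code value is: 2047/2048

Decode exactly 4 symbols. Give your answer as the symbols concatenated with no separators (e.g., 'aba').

Answer: cccf

Derivation:
Step 1: interval [0/1, 1/1), width = 1/1 - 0/1 = 1/1
  'a': [0/1 + 1/1*0/1, 0/1 + 1/1*5/8) = [0/1, 5/8)
  'f': [0/1 + 1/1*5/8, 0/1 + 1/1*7/8) = [5/8, 7/8)
  'c': [0/1 + 1/1*7/8, 0/1 + 1/1*1/1) = [7/8, 1/1) <- contains code 2047/2048
  emit 'c', narrow to [7/8, 1/1)
Step 2: interval [7/8, 1/1), width = 1/1 - 7/8 = 1/8
  'a': [7/8 + 1/8*0/1, 7/8 + 1/8*5/8) = [7/8, 61/64)
  'f': [7/8 + 1/8*5/8, 7/8 + 1/8*7/8) = [61/64, 63/64)
  'c': [7/8 + 1/8*7/8, 7/8 + 1/8*1/1) = [63/64, 1/1) <- contains code 2047/2048
  emit 'c', narrow to [63/64, 1/1)
Step 3: interval [63/64, 1/1), width = 1/1 - 63/64 = 1/64
  'a': [63/64 + 1/64*0/1, 63/64 + 1/64*5/8) = [63/64, 509/512)
  'f': [63/64 + 1/64*5/8, 63/64 + 1/64*7/8) = [509/512, 511/512)
  'c': [63/64 + 1/64*7/8, 63/64 + 1/64*1/1) = [511/512, 1/1) <- contains code 2047/2048
  emit 'c', narrow to [511/512, 1/1)
Step 4: interval [511/512, 1/1), width = 1/1 - 511/512 = 1/512
  'a': [511/512 + 1/512*0/1, 511/512 + 1/512*5/8) = [511/512, 4093/4096)
  'f': [511/512 + 1/512*5/8, 511/512 + 1/512*7/8) = [4093/4096, 4095/4096) <- contains code 2047/2048
  'c': [511/512 + 1/512*7/8, 511/512 + 1/512*1/1) = [4095/4096, 1/1)
  emit 'f', narrow to [4093/4096, 4095/4096)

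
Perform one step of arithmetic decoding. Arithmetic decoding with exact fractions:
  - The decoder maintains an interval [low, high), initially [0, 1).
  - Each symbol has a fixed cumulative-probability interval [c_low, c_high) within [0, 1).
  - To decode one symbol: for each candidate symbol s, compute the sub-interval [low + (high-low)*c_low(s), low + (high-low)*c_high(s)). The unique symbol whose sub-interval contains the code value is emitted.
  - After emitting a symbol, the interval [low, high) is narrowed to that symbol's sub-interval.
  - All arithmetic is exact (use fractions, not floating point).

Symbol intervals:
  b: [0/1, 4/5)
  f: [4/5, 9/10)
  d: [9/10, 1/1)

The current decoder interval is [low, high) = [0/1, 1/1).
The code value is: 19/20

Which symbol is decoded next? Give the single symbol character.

Interval width = high − low = 1/1 − 0/1 = 1/1
Scaled code = (code − low) / width = (19/20 − 0/1) / 1/1 = 19/20
  b: [0/1, 4/5) 
  f: [4/5, 9/10) 
  d: [9/10, 1/1) ← scaled code falls here ✓

Answer: d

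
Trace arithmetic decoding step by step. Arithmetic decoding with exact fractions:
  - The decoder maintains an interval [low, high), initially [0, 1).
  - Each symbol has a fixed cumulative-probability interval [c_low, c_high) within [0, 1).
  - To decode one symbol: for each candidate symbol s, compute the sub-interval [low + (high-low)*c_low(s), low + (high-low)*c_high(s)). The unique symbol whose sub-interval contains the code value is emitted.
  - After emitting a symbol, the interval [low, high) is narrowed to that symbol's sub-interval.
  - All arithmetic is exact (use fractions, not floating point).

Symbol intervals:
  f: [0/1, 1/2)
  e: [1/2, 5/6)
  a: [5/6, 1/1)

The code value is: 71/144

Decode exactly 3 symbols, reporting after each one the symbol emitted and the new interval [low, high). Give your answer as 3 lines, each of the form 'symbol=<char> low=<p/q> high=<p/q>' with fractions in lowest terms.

Answer: symbol=f low=0/1 high=1/2
symbol=a low=5/12 high=1/2
symbol=a low=35/72 high=1/2

Derivation:
Step 1: interval [0/1, 1/1), width = 1/1 - 0/1 = 1/1
  'f': [0/1 + 1/1*0/1, 0/1 + 1/1*1/2) = [0/1, 1/2) <- contains code 71/144
  'e': [0/1 + 1/1*1/2, 0/1 + 1/1*5/6) = [1/2, 5/6)
  'a': [0/1 + 1/1*5/6, 0/1 + 1/1*1/1) = [5/6, 1/1)
  emit 'f', narrow to [0/1, 1/2)
Step 2: interval [0/1, 1/2), width = 1/2 - 0/1 = 1/2
  'f': [0/1 + 1/2*0/1, 0/1 + 1/2*1/2) = [0/1, 1/4)
  'e': [0/1 + 1/2*1/2, 0/1 + 1/2*5/6) = [1/4, 5/12)
  'a': [0/1 + 1/2*5/6, 0/1 + 1/2*1/1) = [5/12, 1/2) <- contains code 71/144
  emit 'a', narrow to [5/12, 1/2)
Step 3: interval [5/12, 1/2), width = 1/2 - 5/12 = 1/12
  'f': [5/12 + 1/12*0/1, 5/12 + 1/12*1/2) = [5/12, 11/24)
  'e': [5/12 + 1/12*1/2, 5/12 + 1/12*5/6) = [11/24, 35/72)
  'a': [5/12 + 1/12*5/6, 5/12 + 1/12*1/1) = [35/72, 1/2) <- contains code 71/144
  emit 'a', narrow to [35/72, 1/2)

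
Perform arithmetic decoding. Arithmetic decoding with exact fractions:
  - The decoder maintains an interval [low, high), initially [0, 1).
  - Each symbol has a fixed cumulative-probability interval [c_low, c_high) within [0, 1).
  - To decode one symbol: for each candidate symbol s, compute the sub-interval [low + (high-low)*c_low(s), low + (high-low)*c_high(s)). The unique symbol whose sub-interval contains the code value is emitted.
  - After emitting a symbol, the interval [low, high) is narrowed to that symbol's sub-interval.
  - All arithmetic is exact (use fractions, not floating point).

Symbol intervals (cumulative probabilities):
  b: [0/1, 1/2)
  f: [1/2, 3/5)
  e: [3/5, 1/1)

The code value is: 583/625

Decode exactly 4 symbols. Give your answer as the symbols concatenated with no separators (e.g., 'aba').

Step 1: interval [0/1, 1/1), width = 1/1 - 0/1 = 1/1
  'b': [0/1 + 1/1*0/1, 0/1 + 1/1*1/2) = [0/1, 1/2)
  'f': [0/1 + 1/1*1/2, 0/1 + 1/1*3/5) = [1/2, 3/5)
  'e': [0/1 + 1/1*3/5, 0/1 + 1/1*1/1) = [3/5, 1/1) <- contains code 583/625
  emit 'e', narrow to [3/5, 1/1)
Step 2: interval [3/5, 1/1), width = 1/1 - 3/5 = 2/5
  'b': [3/5 + 2/5*0/1, 3/5 + 2/5*1/2) = [3/5, 4/5)
  'f': [3/5 + 2/5*1/2, 3/5 + 2/5*3/5) = [4/5, 21/25)
  'e': [3/5 + 2/5*3/5, 3/5 + 2/5*1/1) = [21/25, 1/1) <- contains code 583/625
  emit 'e', narrow to [21/25, 1/1)
Step 3: interval [21/25, 1/1), width = 1/1 - 21/25 = 4/25
  'b': [21/25 + 4/25*0/1, 21/25 + 4/25*1/2) = [21/25, 23/25)
  'f': [21/25 + 4/25*1/2, 21/25 + 4/25*3/5) = [23/25, 117/125) <- contains code 583/625
  'e': [21/25 + 4/25*3/5, 21/25 + 4/25*1/1) = [117/125, 1/1)
  emit 'f', narrow to [23/25, 117/125)
Step 4: interval [23/25, 117/125), width = 117/125 - 23/25 = 2/125
  'b': [23/25 + 2/125*0/1, 23/25 + 2/125*1/2) = [23/25, 116/125)
  'f': [23/25 + 2/125*1/2, 23/25 + 2/125*3/5) = [116/125, 581/625)
  'e': [23/25 + 2/125*3/5, 23/25 + 2/125*1/1) = [581/625, 117/125) <- contains code 583/625
  emit 'e', narrow to [581/625, 117/125)

Answer: eefe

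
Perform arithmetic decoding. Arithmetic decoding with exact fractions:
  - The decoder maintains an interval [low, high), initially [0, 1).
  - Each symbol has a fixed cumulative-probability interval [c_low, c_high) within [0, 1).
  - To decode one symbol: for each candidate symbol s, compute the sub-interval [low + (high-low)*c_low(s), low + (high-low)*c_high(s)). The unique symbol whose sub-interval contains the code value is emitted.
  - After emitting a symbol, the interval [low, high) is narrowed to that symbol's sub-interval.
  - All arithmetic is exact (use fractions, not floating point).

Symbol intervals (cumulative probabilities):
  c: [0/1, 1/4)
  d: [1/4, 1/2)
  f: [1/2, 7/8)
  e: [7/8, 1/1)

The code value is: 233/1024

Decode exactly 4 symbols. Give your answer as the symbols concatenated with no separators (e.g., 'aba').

Step 1: interval [0/1, 1/1), width = 1/1 - 0/1 = 1/1
  'c': [0/1 + 1/1*0/1, 0/1 + 1/1*1/4) = [0/1, 1/4) <- contains code 233/1024
  'd': [0/1 + 1/1*1/4, 0/1 + 1/1*1/2) = [1/4, 1/2)
  'f': [0/1 + 1/1*1/2, 0/1 + 1/1*7/8) = [1/2, 7/8)
  'e': [0/1 + 1/1*7/8, 0/1 + 1/1*1/1) = [7/8, 1/1)
  emit 'c', narrow to [0/1, 1/4)
Step 2: interval [0/1, 1/4), width = 1/4 - 0/1 = 1/4
  'c': [0/1 + 1/4*0/1, 0/1 + 1/4*1/4) = [0/1, 1/16)
  'd': [0/1 + 1/4*1/4, 0/1 + 1/4*1/2) = [1/16, 1/8)
  'f': [0/1 + 1/4*1/2, 0/1 + 1/4*7/8) = [1/8, 7/32)
  'e': [0/1 + 1/4*7/8, 0/1 + 1/4*1/1) = [7/32, 1/4) <- contains code 233/1024
  emit 'e', narrow to [7/32, 1/4)
Step 3: interval [7/32, 1/4), width = 1/4 - 7/32 = 1/32
  'c': [7/32 + 1/32*0/1, 7/32 + 1/32*1/4) = [7/32, 29/128)
  'd': [7/32 + 1/32*1/4, 7/32 + 1/32*1/2) = [29/128, 15/64) <- contains code 233/1024
  'f': [7/32 + 1/32*1/2, 7/32 + 1/32*7/8) = [15/64, 63/256)
  'e': [7/32 + 1/32*7/8, 7/32 + 1/32*1/1) = [63/256, 1/4)
  emit 'd', narrow to [29/128, 15/64)
Step 4: interval [29/128, 15/64), width = 15/64 - 29/128 = 1/128
  'c': [29/128 + 1/128*0/1, 29/128 + 1/128*1/4) = [29/128, 117/512) <- contains code 233/1024
  'd': [29/128 + 1/128*1/4, 29/128 + 1/128*1/2) = [117/512, 59/256)
  'f': [29/128 + 1/128*1/2, 29/128 + 1/128*7/8) = [59/256, 239/1024)
  'e': [29/128 + 1/128*7/8, 29/128 + 1/128*1/1) = [239/1024, 15/64)
  emit 'c', narrow to [29/128, 117/512)

Answer: cedc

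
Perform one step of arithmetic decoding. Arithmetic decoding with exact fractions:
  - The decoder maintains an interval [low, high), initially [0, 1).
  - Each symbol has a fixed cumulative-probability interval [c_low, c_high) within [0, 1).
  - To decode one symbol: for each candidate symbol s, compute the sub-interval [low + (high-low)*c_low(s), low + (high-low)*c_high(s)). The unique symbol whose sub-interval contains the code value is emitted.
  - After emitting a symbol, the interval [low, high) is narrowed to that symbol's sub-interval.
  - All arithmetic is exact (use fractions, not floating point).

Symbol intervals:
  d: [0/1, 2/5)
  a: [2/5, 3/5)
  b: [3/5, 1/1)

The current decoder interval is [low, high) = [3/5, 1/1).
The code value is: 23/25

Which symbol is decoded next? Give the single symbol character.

Answer: b

Derivation:
Interval width = high − low = 1/1 − 3/5 = 2/5
Scaled code = (code − low) / width = (23/25 − 3/5) / 2/5 = 4/5
  d: [0/1, 2/5) 
  a: [2/5, 3/5) 
  b: [3/5, 1/1) ← scaled code falls here ✓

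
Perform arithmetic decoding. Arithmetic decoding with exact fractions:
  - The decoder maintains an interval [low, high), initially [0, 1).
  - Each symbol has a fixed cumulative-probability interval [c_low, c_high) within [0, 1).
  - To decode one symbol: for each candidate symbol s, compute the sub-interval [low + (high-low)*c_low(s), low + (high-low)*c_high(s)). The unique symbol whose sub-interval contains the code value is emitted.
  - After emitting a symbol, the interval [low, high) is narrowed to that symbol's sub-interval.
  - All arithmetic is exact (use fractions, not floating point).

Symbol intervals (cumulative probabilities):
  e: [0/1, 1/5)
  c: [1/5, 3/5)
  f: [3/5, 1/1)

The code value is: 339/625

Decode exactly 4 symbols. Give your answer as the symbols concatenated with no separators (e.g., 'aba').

Answer: cffe

Derivation:
Step 1: interval [0/1, 1/1), width = 1/1 - 0/1 = 1/1
  'e': [0/1 + 1/1*0/1, 0/1 + 1/1*1/5) = [0/1, 1/5)
  'c': [0/1 + 1/1*1/5, 0/1 + 1/1*3/5) = [1/5, 3/5) <- contains code 339/625
  'f': [0/1 + 1/1*3/5, 0/1 + 1/1*1/1) = [3/5, 1/1)
  emit 'c', narrow to [1/5, 3/5)
Step 2: interval [1/5, 3/5), width = 3/5 - 1/5 = 2/5
  'e': [1/5 + 2/5*0/1, 1/5 + 2/5*1/5) = [1/5, 7/25)
  'c': [1/5 + 2/5*1/5, 1/5 + 2/5*3/5) = [7/25, 11/25)
  'f': [1/5 + 2/5*3/5, 1/5 + 2/5*1/1) = [11/25, 3/5) <- contains code 339/625
  emit 'f', narrow to [11/25, 3/5)
Step 3: interval [11/25, 3/5), width = 3/5 - 11/25 = 4/25
  'e': [11/25 + 4/25*0/1, 11/25 + 4/25*1/5) = [11/25, 59/125)
  'c': [11/25 + 4/25*1/5, 11/25 + 4/25*3/5) = [59/125, 67/125)
  'f': [11/25 + 4/25*3/5, 11/25 + 4/25*1/1) = [67/125, 3/5) <- contains code 339/625
  emit 'f', narrow to [67/125, 3/5)
Step 4: interval [67/125, 3/5), width = 3/5 - 67/125 = 8/125
  'e': [67/125 + 8/125*0/1, 67/125 + 8/125*1/5) = [67/125, 343/625) <- contains code 339/625
  'c': [67/125 + 8/125*1/5, 67/125 + 8/125*3/5) = [343/625, 359/625)
  'f': [67/125 + 8/125*3/5, 67/125 + 8/125*1/1) = [359/625, 3/5)
  emit 'e', narrow to [67/125, 343/625)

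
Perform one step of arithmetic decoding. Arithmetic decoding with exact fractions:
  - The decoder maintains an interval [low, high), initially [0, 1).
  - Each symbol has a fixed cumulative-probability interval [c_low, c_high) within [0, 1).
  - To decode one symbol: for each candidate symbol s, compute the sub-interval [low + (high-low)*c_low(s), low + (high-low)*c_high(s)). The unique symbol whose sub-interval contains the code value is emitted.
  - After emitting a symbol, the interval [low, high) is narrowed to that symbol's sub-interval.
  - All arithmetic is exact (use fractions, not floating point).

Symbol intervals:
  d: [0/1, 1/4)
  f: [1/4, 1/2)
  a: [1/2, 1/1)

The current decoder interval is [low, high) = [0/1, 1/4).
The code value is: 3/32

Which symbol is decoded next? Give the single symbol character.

Interval width = high − low = 1/4 − 0/1 = 1/4
Scaled code = (code − low) / width = (3/32 − 0/1) / 1/4 = 3/8
  d: [0/1, 1/4) 
  f: [1/4, 1/2) ← scaled code falls here ✓
  a: [1/2, 1/1) 

Answer: f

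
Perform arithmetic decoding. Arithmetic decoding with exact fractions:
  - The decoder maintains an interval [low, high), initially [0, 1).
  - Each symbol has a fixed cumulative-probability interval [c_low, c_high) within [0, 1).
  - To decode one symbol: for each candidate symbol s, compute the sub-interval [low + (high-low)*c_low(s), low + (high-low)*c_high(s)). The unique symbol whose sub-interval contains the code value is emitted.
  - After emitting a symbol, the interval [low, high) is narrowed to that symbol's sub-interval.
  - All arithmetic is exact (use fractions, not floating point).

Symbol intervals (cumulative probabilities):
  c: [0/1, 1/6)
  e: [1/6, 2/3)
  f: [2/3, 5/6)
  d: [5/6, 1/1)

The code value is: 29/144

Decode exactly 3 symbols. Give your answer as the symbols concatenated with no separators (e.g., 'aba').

Answer: ece

Derivation:
Step 1: interval [0/1, 1/1), width = 1/1 - 0/1 = 1/1
  'c': [0/1 + 1/1*0/1, 0/1 + 1/1*1/6) = [0/1, 1/6)
  'e': [0/1 + 1/1*1/6, 0/1 + 1/1*2/3) = [1/6, 2/3) <- contains code 29/144
  'f': [0/1 + 1/1*2/3, 0/1 + 1/1*5/6) = [2/3, 5/6)
  'd': [0/1 + 1/1*5/6, 0/1 + 1/1*1/1) = [5/6, 1/1)
  emit 'e', narrow to [1/6, 2/3)
Step 2: interval [1/6, 2/3), width = 2/3 - 1/6 = 1/2
  'c': [1/6 + 1/2*0/1, 1/6 + 1/2*1/6) = [1/6, 1/4) <- contains code 29/144
  'e': [1/6 + 1/2*1/6, 1/6 + 1/2*2/3) = [1/4, 1/2)
  'f': [1/6 + 1/2*2/3, 1/6 + 1/2*5/6) = [1/2, 7/12)
  'd': [1/6 + 1/2*5/6, 1/6 + 1/2*1/1) = [7/12, 2/3)
  emit 'c', narrow to [1/6, 1/4)
Step 3: interval [1/6, 1/4), width = 1/4 - 1/6 = 1/12
  'c': [1/6 + 1/12*0/1, 1/6 + 1/12*1/6) = [1/6, 13/72)
  'e': [1/6 + 1/12*1/6, 1/6 + 1/12*2/3) = [13/72, 2/9) <- contains code 29/144
  'f': [1/6 + 1/12*2/3, 1/6 + 1/12*5/6) = [2/9, 17/72)
  'd': [1/6 + 1/12*5/6, 1/6 + 1/12*1/1) = [17/72, 1/4)
  emit 'e', narrow to [13/72, 2/9)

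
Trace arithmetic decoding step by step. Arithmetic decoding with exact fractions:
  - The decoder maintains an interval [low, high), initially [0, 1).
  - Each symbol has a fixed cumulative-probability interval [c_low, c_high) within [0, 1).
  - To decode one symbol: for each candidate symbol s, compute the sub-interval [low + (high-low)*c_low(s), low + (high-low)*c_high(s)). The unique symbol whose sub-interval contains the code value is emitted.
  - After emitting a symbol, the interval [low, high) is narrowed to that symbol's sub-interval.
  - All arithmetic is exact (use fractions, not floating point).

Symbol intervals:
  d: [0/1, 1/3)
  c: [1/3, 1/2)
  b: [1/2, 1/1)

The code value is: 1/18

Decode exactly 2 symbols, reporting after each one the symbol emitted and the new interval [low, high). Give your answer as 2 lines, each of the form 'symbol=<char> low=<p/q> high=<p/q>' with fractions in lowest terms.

Answer: symbol=d low=0/1 high=1/3
symbol=d low=0/1 high=1/9

Derivation:
Step 1: interval [0/1, 1/1), width = 1/1 - 0/1 = 1/1
  'd': [0/1 + 1/1*0/1, 0/1 + 1/1*1/3) = [0/1, 1/3) <- contains code 1/18
  'c': [0/1 + 1/1*1/3, 0/1 + 1/1*1/2) = [1/3, 1/2)
  'b': [0/1 + 1/1*1/2, 0/1 + 1/1*1/1) = [1/2, 1/1)
  emit 'd', narrow to [0/1, 1/3)
Step 2: interval [0/1, 1/3), width = 1/3 - 0/1 = 1/3
  'd': [0/1 + 1/3*0/1, 0/1 + 1/3*1/3) = [0/1, 1/9) <- contains code 1/18
  'c': [0/1 + 1/3*1/3, 0/1 + 1/3*1/2) = [1/9, 1/6)
  'b': [0/1 + 1/3*1/2, 0/1 + 1/3*1/1) = [1/6, 1/3)
  emit 'd', narrow to [0/1, 1/9)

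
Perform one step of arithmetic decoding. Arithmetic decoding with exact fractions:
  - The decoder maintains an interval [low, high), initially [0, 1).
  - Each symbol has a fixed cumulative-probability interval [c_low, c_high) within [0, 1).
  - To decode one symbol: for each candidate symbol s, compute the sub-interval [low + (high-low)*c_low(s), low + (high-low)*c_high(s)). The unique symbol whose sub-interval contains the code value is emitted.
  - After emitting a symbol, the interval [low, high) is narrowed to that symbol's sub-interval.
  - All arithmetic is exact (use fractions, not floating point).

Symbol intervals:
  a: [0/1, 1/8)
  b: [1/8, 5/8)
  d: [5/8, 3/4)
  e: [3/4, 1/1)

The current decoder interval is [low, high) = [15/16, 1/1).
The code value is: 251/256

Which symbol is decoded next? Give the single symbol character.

Interval width = high − low = 1/1 − 15/16 = 1/16
Scaled code = (code − low) / width = (251/256 − 15/16) / 1/16 = 11/16
  a: [0/1, 1/8) 
  b: [1/8, 5/8) 
  d: [5/8, 3/4) ← scaled code falls here ✓
  e: [3/4, 1/1) 

Answer: d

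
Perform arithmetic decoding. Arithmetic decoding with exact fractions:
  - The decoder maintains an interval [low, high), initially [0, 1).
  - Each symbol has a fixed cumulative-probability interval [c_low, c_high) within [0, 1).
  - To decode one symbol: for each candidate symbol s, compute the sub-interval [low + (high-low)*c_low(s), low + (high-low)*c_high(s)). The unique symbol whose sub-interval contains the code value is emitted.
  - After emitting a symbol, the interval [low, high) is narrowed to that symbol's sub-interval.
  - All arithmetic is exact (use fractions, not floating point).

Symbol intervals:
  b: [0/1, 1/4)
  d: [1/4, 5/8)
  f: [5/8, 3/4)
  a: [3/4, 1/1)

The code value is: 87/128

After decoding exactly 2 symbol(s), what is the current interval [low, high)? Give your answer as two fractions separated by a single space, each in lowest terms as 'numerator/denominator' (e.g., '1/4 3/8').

Step 1: interval [0/1, 1/1), width = 1/1 - 0/1 = 1/1
  'b': [0/1 + 1/1*0/1, 0/1 + 1/1*1/4) = [0/1, 1/4)
  'd': [0/1 + 1/1*1/4, 0/1 + 1/1*5/8) = [1/4, 5/8)
  'f': [0/1 + 1/1*5/8, 0/1 + 1/1*3/4) = [5/8, 3/4) <- contains code 87/128
  'a': [0/1 + 1/1*3/4, 0/1 + 1/1*1/1) = [3/4, 1/1)
  emit 'f', narrow to [5/8, 3/4)
Step 2: interval [5/8, 3/4), width = 3/4 - 5/8 = 1/8
  'b': [5/8 + 1/8*0/1, 5/8 + 1/8*1/4) = [5/8, 21/32)
  'd': [5/8 + 1/8*1/4, 5/8 + 1/8*5/8) = [21/32, 45/64) <- contains code 87/128
  'f': [5/8 + 1/8*5/8, 5/8 + 1/8*3/4) = [45/64, 23/32)
  'a': [5/8 + 1/8*3/4, 5/8 + 1/8*1/1) = [23/32, 3/4)
  emit 'd', narrow to [21/32, 45/64)

Answer: 21/32 45/64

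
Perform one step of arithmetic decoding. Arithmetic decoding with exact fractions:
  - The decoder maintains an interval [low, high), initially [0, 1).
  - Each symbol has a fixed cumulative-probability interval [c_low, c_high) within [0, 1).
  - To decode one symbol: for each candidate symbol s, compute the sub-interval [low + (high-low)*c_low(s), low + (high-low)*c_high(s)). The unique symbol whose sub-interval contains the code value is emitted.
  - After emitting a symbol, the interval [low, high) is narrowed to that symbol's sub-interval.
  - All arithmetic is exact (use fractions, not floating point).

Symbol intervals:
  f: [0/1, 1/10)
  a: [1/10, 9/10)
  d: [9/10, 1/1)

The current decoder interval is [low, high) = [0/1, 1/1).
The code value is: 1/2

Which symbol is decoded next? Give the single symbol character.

Interval width = high − low = 1/1 − 0/1 = 1/1
Scaled code = (code − low) / width = (1/2 − 0/1) / 1/1 = 1/2
  f: [0/1, 1/10) 
  a: [1/10, 9/10) ← scaled code falls here ✓
  d: [9/10, 1/1) 

Answer: a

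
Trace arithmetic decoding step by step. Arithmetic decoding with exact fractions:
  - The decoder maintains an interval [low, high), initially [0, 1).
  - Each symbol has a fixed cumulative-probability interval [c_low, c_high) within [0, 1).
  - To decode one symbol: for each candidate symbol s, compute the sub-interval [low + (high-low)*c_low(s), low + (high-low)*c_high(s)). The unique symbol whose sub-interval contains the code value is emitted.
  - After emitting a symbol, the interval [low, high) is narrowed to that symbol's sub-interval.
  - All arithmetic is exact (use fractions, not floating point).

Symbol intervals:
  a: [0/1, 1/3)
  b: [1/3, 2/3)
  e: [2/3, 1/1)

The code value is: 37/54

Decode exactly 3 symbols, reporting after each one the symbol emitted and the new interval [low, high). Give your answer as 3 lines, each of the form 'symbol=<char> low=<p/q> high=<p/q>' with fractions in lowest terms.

Answer: symbol=e low=2/3 high=1/1
symbol=a low=2/3 high=7/9
symbol=a low=2/3 high=19/27

Derivation:
Step 1: interval [0/1, 1/1), width = 1/1 - 0/1 = 1/1
  'a': [0/1 + 1/1*0/1, 0/1 + 1/1*1/3) = [0/1, 1/3)
  'b': [0/1 + 1/1*1/3, 0/1 + 1/1*2/3) = [1/3, 2/3)
  'e': [0/1 + 1/1*2/3, 0/1 + 1/1*1/1) = [2/3, 1/1) <- contains code 37/54
  emit 'e', narrow to [2/3, 1/1)
Step 2: interval [2/3, 1/1), width = 1/1 - 2/3 = 1/3
  'a': [2/3 + 1/3*0/1, 2/3 + 1/3*1/3) = [2/3, 7/9) <- contains code 37/54
  'b': [2/3 + 1/3*1/3, 2/3 + 1/3*2/3) = [7/9, 8/9)
  'e': [2/3 + 1/3*2/3, 2/3 + 1/3*1/1) = [8/9, 1/1)
  emit 'a', narrow to [2/3, 7/9)
Step 3: interval [2/3, 7/9), width = 7/9 - 2/3 = 1/9
  'a': [2/3 + 1/9*0/1, 2/3 + 1/9*1/3) = [2/3, 19/27) <- contains code 37/54
  'b': [2/3 + 1/9*1/3, 2/3 + 1/9*2/3) = [19/27, 20/27)
  'e': [2/3 + 1/9*2/3, 2/3 + 1/9*1/1) = [20/27, 7/9)
  emit 'a', narrow to [2/3, 19/27)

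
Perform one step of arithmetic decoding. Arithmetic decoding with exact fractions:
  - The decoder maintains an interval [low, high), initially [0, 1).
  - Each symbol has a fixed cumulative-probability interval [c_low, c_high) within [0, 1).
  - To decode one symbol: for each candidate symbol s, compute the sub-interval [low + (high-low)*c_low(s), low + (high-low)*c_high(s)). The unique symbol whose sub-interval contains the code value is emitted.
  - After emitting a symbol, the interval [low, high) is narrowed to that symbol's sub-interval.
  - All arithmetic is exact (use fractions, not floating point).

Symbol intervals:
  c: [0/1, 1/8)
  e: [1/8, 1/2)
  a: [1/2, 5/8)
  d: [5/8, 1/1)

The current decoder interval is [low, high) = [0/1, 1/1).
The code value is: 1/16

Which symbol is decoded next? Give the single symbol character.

Interval width = high − low = 1/1 − 0/1 = 1/1
Scaled code = (code − low) / width = (1/16 − 0/1) / 1/1 = 1/16
  c: [0/1, 1/8) ← scaled code falls here ✓
  e: [1/8, 1/2) 
  a: [1/2, 5/8) 
  d: [5/8, 1/1) 

Answer: c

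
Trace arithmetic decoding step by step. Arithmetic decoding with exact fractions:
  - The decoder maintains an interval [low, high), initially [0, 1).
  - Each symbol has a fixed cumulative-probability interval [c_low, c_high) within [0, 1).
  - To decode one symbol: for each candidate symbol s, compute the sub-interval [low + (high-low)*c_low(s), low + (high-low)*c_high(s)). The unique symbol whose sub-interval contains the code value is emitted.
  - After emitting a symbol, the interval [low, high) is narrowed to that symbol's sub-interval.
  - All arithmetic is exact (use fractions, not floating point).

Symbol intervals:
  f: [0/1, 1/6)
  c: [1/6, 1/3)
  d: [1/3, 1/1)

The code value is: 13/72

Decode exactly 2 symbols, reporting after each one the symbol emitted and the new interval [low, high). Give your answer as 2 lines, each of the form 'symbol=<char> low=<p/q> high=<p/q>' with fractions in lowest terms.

Step 1: interval [0/1, 1/1), width = 1/1 - 0/1 = 1/1
  'f': [0/1 + 1/1*0/1, 0/1 + 1/1*1/6) = [0/1, 1/6)
  'c': [0/1 + 1/1*1/6, 0/1 + 1/1*1/3) = [1/6, 1/3) <- contains code 13/72
  'd': [0/1 + 1/1*1/3, 0/1 + 1/1*1/1) = [1/3, 1/1)
  emit 'c', narrow to [1/6, 1/3)
Step 2: interval [1/6, 1/3), width = 1/3 - 1/6 = 1/6
  'f': [1/6 + 1/6*0/1, 1/6 + 1/6*1/6) = [1/6, 7/36) <- contains code 13/72
  'c': [1/6 + 1/6*1/6, 1/6 + 1/6*1/3) = [7/36, 2/9)
  'd': [1/6 + 1/6*1/3, 1/6 + 1/6*1/1) = [2/9, 1/3)
  emit 'f', narrow to [1/6, 7/36)

Answer: symbol=c low=1/6 high=1/3
symbol=f low=1/6 high=7/36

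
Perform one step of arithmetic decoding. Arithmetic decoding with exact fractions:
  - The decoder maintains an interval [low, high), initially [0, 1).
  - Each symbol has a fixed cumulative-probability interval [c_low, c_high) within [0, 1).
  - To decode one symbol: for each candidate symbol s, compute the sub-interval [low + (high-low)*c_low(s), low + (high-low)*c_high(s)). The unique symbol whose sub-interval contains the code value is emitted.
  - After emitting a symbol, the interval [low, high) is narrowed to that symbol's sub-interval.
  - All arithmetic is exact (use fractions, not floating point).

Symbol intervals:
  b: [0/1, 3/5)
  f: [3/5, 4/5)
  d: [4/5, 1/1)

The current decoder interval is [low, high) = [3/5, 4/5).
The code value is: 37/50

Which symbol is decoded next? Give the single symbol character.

Interval width = high − low = 4/5 − 3/5 = 1/5
Scaled code = (code − low) / width = (37/50 − 3/5) / 1/5 = 7/10
  b: [0/1, 3/5) 
  f: [3/5, 4/5) ← scaled code falls here ✓
  d: [4/5, 1/1) 

Answer: f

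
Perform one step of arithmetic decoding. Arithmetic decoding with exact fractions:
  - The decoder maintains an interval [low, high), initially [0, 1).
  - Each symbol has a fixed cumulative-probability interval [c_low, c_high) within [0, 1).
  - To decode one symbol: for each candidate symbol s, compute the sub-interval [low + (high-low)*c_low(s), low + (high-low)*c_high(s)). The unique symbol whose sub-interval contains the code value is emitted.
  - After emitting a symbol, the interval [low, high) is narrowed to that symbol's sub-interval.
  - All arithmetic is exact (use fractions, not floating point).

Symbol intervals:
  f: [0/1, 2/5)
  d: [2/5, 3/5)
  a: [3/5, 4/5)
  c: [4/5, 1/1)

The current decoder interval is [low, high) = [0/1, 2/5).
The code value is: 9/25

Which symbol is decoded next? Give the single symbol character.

Answer: c

Derivation:
Interval width = high − low = 2/5 − 0/1 = 2/5
Scaled code = (code − low) / width = (9/25 − 0/1) / 2/5 = 9/10
  f: [0/1, 2/5) 
  d: [2/5, 3/5) 
  a: [3/5, 4/5) 
  c: [4/5, 1/1) ← scaled code falls here ✓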